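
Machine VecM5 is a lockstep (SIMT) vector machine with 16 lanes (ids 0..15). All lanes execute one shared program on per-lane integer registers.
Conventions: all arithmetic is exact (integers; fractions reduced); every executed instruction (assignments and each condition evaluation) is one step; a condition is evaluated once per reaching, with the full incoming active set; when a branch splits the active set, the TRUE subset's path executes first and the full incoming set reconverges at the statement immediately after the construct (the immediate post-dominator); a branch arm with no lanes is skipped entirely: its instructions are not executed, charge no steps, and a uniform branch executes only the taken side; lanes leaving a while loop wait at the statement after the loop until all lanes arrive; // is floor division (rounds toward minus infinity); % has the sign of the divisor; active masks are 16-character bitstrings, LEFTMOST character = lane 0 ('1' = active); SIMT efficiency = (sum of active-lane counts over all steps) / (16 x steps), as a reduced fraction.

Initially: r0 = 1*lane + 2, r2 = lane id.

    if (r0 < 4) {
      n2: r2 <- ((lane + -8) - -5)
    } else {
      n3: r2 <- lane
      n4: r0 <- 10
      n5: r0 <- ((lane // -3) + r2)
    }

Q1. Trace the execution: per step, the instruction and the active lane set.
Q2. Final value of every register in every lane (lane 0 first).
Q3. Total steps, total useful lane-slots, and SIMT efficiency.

step 0: eval (r0 < 4)                1111111111111111
step 1: r2 <- ((lane + -8) - -5)     1100000000000000
step 2: r2 <- lane                   0011111111111111
step 3: r0 <- 10                     0011111111111111
step 4: r0 <- ((lane // -3) + r2)    0011111111111111

Answer: 5 steps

r0: 2,3,1,2,2,3,4,4,5,6,6,7,8,8,9,10
r2: -3,-2,2,3,4,5,6,7,8,9,10,11,12,13,14,15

steps = 5; useful = 60; efficiency = 60/80 = 3/4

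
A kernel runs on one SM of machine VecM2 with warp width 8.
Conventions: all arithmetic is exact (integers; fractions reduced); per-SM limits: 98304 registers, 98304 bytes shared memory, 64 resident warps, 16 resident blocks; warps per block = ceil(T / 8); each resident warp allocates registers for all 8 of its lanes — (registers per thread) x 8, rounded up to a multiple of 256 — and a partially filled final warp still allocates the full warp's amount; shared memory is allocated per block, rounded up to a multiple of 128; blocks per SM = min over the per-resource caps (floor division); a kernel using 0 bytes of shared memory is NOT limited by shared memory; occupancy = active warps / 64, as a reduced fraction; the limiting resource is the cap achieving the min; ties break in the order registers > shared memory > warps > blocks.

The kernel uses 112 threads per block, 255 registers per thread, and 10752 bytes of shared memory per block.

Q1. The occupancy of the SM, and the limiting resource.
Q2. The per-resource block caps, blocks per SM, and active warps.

Answer: occupancy 21/32, limited by registers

registers: 3 blocks
shared memory: 9 blocks
warps: 4 blocks
blocks: 16 blocks

Answer: 3 blocks, 42 active warps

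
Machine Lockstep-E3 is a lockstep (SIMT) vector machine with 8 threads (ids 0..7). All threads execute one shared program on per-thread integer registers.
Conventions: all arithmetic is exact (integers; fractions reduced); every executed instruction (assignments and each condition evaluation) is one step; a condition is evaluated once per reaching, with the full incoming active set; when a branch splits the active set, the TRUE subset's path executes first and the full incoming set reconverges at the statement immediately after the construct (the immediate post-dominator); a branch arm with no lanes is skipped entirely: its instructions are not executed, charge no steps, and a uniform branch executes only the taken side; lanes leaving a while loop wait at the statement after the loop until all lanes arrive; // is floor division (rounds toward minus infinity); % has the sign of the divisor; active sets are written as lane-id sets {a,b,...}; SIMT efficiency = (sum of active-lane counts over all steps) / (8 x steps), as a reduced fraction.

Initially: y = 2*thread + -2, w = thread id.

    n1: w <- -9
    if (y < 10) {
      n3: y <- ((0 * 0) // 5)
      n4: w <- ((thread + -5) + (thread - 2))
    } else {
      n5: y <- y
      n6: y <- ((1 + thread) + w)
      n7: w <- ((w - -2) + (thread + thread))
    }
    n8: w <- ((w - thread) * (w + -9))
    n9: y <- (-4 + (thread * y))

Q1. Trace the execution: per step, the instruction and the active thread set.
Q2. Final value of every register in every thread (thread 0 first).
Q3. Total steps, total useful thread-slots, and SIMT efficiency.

step 0: w <- -9                      {0,1,2,3,4,5,6,7}
step 1: eval (y < 10)                {0,1,2,3,4,5,6,7}
step 2: y <- ((0 * 0) // 5)          {0,1,2,3,4,5}
step 3: w <- ((thread + -5) + (thread - 2)) {0,1,2,3,4,5}
step 4: y <- y                       {6,7}
step 5: y <- ((1 + thread) + w)      {6,7}
step 6: w <- ((w - -2) + (thread + thread)) {6,7}
step 7: w <- ((w - thread) * (w + -9)) {0,1,2,3,4,5,6,7}
step 8: y <- (-4 + (thread * y))     {0,1,2,3,4,5,6,7}

Answer: 9 steps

y: -4,-4,-4,-4,-4,-4,-16,-11
w: 112,84,60,40,24,12,4,0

steps = 9; useful = 50; efficiency = 50/72 = 25/36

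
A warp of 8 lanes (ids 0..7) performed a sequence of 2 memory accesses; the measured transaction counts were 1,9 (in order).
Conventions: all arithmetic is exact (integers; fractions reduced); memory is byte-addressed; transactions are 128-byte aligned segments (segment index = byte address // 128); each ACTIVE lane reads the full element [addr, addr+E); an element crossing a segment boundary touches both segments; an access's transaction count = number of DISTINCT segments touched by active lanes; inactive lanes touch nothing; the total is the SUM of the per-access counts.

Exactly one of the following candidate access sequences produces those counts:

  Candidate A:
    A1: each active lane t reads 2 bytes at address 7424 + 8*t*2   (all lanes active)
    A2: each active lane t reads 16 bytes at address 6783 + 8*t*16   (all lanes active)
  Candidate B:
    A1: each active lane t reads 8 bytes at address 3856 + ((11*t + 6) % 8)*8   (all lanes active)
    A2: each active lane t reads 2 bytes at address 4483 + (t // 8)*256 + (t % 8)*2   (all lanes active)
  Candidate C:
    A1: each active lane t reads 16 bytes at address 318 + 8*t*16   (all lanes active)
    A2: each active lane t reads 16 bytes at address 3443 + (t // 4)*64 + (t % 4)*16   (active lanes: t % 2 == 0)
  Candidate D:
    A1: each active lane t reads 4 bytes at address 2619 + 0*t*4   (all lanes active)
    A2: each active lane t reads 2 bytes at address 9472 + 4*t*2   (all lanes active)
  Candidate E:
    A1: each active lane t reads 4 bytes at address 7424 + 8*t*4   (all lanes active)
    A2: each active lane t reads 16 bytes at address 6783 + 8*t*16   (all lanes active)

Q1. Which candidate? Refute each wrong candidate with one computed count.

B: A2 gives 1 transaction, not 9
C: A1 gives 8 transactions, not 1
D: A2 gives 1 transaction, not 9
E: A1 gives 2 transactions, not 1
A: all counts match (1,9)

Answer: A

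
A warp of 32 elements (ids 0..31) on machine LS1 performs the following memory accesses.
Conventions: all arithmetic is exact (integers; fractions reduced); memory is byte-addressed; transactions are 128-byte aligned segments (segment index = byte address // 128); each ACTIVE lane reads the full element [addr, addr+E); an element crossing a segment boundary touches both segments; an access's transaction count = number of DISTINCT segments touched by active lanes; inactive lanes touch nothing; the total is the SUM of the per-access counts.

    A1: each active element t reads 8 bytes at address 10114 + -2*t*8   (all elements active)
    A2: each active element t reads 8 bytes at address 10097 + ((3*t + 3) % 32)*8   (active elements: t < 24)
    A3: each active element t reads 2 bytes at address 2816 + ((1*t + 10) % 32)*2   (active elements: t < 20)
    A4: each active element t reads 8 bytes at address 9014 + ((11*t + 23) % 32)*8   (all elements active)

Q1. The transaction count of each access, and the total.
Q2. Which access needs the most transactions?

A1: 5 transactions
A2: 3 transactions
A3: 1 transaction
A4: 3 transactions

Answer: 5,3,1,3; total 12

Answer: A1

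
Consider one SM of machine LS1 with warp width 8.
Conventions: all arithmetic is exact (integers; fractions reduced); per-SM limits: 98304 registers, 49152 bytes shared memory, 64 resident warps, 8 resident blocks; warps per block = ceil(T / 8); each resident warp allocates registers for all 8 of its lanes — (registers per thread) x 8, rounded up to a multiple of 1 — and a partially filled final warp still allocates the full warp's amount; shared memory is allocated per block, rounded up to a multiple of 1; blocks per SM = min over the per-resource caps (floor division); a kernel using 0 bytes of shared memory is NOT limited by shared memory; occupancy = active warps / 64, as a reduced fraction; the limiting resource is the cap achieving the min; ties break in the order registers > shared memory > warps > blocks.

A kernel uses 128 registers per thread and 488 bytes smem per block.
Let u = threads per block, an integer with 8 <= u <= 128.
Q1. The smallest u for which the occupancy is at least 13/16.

Answer: u = 49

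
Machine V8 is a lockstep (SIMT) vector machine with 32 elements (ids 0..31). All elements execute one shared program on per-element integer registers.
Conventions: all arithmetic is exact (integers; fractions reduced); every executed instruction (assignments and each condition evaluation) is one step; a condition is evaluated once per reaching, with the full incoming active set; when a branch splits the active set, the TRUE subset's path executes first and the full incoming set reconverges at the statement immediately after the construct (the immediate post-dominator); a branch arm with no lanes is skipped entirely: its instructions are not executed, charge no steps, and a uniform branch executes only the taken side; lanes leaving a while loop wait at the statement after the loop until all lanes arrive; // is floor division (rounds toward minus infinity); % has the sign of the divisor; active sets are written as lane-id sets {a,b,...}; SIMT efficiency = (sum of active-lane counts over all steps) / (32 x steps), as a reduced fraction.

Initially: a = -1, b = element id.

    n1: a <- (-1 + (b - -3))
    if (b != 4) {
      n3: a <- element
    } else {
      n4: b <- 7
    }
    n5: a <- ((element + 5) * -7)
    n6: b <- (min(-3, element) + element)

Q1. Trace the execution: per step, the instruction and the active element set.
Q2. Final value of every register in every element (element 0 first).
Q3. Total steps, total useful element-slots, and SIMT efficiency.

step 0: a <- (-1 + (b - -3))         {0,1,2,3,4,5,6,7,8,9,10,11,12,13,14,15,16,17,18,19,20,21,22,23,24,25,26,27,28,29,30,31}
step 1: eval (b != 4)                {0,1,2,3,4,5,6,7,8,9,10,11,12,13,14,15,16,17,18,19,20,21,22,23,24,25,26,27,28,29,30,31}
step 2: a <- element                 {0,1,2,3,5,6,7,8,9,10,11,12,13,14,15,16,17,18,19,20,21,22,23,24,25,26,27,28,29,30,31}
step 3: b <- 7                       {4}
step 4: a <- ((element + 5) * -7)    {0,1,2,3,4,5,6,7,8,9,10,11,12,13,14,15,16,17,18,19,20,21,22,23,24,25,26,27,28,29,30,31}
step 5: b <- (min(-3, element) + element) {0,1,2,3,4,5,6,7,8,9,10,11,12,13,14,15,16,17,18,19,20,21,22,23,24,25,26,27,28,29,30,31}

Answer: 6 steps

a: -35,-42,-49,-56,-63,-70,-77,-84,-91,-98,-105,-112,-119,-126,-133,-140,-147,-154,-161,-168,-175,-182,-189,-196,-203,-210,-217,-224,-231,-238,-245,-252
b: -3,-2,-1,0,1,2,3,4,5,6,7,8,9,10,11,12,13,14,15,16,17,18,19,20,21,22,23,24,25,26,27,28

steps = 6; useful = 160; efficiency = 160/192 = 5/6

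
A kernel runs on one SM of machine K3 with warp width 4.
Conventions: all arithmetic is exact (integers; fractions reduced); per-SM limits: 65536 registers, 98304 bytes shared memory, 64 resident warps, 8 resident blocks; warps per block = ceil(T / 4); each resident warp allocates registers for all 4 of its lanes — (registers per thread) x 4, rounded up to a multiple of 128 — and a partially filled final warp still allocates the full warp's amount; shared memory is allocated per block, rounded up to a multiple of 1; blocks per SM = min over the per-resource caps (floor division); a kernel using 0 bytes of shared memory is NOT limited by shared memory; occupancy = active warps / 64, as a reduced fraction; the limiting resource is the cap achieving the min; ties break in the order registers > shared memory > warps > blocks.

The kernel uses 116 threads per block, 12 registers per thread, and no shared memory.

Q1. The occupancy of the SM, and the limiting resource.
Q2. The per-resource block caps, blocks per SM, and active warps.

Answer: occupancy 29/32, limited by warps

registers: 17 blocks
shared memory: no limit (kernel uses none)
warps: 2 blocks
blocks: 8 blocks

Answer: 2 blocks, 58 active warps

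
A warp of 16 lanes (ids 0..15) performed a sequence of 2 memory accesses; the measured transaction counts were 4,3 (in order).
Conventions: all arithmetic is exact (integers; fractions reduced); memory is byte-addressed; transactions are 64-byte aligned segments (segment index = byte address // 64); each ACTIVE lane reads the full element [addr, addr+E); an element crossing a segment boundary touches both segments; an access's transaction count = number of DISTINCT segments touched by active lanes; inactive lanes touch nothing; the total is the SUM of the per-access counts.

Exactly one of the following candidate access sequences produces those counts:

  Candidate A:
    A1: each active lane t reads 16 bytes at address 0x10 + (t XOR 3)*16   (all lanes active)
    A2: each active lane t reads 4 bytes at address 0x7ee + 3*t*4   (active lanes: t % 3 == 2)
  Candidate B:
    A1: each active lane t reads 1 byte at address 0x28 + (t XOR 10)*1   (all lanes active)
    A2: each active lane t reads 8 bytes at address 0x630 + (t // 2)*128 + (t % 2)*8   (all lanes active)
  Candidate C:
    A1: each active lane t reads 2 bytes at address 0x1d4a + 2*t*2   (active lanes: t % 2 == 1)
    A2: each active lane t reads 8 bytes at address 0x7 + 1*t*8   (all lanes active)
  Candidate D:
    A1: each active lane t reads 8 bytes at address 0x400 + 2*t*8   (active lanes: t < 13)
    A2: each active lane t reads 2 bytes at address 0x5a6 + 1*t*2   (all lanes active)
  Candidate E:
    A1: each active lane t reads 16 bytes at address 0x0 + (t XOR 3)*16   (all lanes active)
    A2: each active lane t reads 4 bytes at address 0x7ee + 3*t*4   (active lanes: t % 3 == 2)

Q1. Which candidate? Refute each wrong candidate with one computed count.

A: A1 gives 5 transactions, not 4
B: A1 gives 1 transaction, not 4
C: A1 gives 2 transactions, not 4
D: A2 gives 2 transactions, not 3
E: all counts match (4,3)

Answer: E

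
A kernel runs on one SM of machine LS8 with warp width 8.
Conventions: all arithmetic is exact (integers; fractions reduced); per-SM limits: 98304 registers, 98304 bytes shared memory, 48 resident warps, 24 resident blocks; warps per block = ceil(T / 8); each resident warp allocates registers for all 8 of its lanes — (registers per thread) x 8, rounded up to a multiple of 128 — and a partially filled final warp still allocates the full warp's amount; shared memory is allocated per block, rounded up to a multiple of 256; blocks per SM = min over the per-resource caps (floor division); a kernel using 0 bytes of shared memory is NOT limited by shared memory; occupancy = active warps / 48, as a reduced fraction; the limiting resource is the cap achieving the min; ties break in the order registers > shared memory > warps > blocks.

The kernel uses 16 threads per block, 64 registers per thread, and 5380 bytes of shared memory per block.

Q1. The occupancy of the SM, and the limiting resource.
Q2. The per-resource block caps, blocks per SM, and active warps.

Answer: occupancy 17/24, limited by shared memory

registers: 96 blocks
shared memory: 17 blocks
warps: 24 blocks
blocks: 24 blocks

Answer: 17 blocks, 34 active warps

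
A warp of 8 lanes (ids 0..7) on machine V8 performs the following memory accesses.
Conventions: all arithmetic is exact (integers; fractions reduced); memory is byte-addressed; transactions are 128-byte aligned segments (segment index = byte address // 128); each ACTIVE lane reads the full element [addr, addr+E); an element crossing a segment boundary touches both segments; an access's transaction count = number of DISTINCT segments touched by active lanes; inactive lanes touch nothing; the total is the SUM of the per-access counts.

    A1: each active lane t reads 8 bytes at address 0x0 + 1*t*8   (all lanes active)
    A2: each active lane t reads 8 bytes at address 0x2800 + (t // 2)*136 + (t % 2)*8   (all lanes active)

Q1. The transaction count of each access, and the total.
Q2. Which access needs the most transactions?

A1: 1 transaction
A2: 4 transactions

Answer: 1,4; total 5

Answer: A2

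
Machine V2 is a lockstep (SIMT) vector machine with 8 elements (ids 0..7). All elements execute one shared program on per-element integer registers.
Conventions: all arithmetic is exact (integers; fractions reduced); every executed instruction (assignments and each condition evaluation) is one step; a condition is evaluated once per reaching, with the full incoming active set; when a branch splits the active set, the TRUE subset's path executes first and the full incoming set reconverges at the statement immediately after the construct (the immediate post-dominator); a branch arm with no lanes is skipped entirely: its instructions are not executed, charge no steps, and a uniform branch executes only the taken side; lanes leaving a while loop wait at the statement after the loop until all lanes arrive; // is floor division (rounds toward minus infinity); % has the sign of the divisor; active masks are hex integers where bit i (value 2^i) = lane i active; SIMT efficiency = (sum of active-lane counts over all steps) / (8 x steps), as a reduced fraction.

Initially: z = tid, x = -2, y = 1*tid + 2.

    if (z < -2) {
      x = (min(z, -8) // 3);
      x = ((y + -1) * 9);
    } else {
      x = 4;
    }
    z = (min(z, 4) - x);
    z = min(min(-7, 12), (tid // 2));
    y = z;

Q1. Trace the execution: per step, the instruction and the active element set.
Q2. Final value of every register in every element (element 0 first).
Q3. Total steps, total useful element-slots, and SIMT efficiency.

step 0: eval (z < -2)                0xff
step 1: x <- 4                       0xff
step 2: z <- (min(z, 4) - x)         0xff
step 3: z <- min(min(-7, 12), (tid // 2)) 0xff
step 4: y <- z                       0xff

Answer: 5 steps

z: -7,-7,-7,-7,-7,-7,-7,-7
x: 4,4,4,4,4,4,4,4
y: -7,-7,-7,-7,-7,-7,-7,-7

steps = 5; useful = 40; efficiency = 40/40 = 1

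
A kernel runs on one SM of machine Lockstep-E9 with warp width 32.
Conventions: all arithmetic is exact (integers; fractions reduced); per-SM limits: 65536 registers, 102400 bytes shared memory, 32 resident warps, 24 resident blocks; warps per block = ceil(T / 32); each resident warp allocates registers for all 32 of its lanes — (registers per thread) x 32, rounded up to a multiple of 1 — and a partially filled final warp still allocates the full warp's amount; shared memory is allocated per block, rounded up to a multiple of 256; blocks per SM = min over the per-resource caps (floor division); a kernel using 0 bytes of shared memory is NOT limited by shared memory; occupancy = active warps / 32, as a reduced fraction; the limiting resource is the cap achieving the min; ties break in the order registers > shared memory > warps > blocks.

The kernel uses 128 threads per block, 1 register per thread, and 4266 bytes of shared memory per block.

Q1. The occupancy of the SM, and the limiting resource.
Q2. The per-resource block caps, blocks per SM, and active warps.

Answer: occupancy 1, limited by warps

registers: 512 blocks
shared memory: 23 blocks
warps: 8 blocks
blocks: 24 blocks

Answer: 8 blocks, 32 active warps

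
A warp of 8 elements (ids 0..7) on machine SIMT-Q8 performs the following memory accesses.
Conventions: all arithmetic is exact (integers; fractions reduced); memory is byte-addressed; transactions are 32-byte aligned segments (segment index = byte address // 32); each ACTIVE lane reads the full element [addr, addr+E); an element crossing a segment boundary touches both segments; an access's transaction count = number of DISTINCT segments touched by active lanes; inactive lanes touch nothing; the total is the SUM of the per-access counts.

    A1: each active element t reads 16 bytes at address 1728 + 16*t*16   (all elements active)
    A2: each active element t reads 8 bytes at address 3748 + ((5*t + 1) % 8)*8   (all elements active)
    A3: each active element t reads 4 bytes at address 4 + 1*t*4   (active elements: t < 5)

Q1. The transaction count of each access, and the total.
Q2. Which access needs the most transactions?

A1: 8 transactions
A2: 3 transactions
A3: 1 transaction

Answer: 8,3,1; total 12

Answer: A1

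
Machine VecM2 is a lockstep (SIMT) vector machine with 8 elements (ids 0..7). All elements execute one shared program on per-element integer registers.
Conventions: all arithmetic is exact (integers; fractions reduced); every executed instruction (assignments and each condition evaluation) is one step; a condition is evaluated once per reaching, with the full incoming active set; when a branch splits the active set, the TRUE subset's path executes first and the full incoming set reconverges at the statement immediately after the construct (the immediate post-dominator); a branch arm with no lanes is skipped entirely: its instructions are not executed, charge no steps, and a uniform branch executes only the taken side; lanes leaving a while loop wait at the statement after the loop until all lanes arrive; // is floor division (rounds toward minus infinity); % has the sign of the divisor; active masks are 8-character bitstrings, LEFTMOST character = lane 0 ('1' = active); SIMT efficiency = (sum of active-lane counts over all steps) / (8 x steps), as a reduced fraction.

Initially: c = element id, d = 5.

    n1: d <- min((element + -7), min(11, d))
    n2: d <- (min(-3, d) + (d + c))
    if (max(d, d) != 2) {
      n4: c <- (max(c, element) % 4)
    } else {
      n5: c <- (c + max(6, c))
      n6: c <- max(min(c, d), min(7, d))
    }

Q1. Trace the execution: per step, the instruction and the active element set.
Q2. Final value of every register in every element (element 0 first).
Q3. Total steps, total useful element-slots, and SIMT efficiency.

step 0: d <- min((element + -7), min(11, d)) 11111111
step 1: d <- (min(-3, d) + (d + c))  11111111
step 2: eval (max(d, d) != 2)        11111111
step 3: c <- (max(c, element) % 4)   11111101
step 4: c <- (c + max(6, c))         00000010
step 5: c <- max(min(c, d), min(7, d)) 00000010

Answer: 6 steps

c: 0,1,2,3,0,1,2,3
d: -14,-11,-8,-5,-2,0,2,4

steps = 6; useful = 33; efficiency = 33/48 = 11/16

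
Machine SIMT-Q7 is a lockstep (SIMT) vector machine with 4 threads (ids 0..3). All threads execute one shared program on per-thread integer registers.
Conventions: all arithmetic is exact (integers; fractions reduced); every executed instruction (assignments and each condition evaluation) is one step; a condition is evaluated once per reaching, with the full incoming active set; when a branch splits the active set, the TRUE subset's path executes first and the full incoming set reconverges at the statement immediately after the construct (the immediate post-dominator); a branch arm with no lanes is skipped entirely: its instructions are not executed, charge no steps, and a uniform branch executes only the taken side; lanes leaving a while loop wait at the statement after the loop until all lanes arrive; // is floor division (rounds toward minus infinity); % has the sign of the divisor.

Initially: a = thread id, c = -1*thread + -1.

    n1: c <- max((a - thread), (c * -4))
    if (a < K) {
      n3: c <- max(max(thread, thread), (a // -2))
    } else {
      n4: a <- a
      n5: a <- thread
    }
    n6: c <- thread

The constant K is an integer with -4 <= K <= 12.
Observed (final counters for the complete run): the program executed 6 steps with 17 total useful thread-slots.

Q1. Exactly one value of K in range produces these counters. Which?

Answer: K = 3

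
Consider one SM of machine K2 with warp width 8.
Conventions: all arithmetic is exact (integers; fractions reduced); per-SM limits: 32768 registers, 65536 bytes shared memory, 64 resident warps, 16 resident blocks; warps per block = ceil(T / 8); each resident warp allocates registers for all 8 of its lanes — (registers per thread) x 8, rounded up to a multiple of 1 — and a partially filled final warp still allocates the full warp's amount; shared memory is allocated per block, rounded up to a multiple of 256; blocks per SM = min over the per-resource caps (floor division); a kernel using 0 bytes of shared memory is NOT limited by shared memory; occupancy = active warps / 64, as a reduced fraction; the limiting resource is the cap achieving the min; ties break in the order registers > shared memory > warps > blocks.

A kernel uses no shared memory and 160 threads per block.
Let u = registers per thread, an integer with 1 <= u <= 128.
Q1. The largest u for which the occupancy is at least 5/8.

Answer: u = 102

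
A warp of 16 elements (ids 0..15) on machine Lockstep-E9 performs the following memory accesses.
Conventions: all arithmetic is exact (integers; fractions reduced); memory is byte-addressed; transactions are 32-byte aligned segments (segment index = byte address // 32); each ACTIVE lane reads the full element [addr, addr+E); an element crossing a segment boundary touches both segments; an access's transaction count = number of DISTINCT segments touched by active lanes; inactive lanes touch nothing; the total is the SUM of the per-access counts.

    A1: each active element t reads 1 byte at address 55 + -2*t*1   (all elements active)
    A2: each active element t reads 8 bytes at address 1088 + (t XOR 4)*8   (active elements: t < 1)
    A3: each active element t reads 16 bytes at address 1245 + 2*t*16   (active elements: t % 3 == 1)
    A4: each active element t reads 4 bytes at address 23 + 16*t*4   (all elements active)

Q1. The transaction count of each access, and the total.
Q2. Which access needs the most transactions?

A1: 2 transactions
A2: 1 transaction
A3: 10 transactions
A4: 16 transactions

Answer: 2,1,10,16; total 29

Answer: A4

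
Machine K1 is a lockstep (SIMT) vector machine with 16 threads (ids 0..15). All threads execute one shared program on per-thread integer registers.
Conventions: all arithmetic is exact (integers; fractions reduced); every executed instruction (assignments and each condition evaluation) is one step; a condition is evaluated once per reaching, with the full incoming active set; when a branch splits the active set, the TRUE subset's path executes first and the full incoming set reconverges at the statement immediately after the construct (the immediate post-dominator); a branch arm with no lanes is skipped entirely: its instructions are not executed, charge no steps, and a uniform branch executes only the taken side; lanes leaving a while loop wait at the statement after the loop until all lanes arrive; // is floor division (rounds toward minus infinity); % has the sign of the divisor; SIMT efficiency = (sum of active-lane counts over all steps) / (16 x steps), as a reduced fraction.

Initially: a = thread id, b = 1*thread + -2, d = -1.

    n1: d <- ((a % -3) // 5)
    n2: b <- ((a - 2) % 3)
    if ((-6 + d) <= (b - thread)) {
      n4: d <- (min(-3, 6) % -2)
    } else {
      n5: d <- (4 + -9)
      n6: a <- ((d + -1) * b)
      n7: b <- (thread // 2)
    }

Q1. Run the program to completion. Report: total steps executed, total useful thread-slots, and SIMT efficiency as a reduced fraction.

Answer: 7 steps, 80 useful, 5/7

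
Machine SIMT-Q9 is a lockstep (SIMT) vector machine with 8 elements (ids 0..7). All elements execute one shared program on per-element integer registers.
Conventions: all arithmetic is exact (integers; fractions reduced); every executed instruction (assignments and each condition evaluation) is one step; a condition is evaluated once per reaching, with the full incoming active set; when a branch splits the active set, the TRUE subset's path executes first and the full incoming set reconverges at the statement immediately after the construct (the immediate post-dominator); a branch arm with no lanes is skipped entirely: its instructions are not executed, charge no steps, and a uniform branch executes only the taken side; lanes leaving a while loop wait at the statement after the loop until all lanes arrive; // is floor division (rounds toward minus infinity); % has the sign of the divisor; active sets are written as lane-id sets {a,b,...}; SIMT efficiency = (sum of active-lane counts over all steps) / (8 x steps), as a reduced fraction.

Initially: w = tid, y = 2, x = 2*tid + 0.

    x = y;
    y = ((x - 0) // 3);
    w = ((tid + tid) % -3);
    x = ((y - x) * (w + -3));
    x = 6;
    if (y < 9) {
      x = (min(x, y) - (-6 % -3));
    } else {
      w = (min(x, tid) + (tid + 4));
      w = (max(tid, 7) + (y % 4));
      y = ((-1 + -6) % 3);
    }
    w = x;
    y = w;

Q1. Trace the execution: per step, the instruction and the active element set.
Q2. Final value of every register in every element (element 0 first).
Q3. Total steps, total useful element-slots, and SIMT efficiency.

step 0: x <- y                       {0,1,2,3,4,5,6,7}
step 1: y <- ((x - 0) // 3)          {0,1,2,3,4,5,6,7}
step 2: w <- ((tid + tid) % -3)      {0,1,2,3,4,5,6,7}
step 3: x <- ((y - x) * (w + -3))    {0,1,2,3,4,5,6,7}
step 4: x <- 6                       {0,1,2,3,4,5,6,7}
step 5: eval (y < 9)                 {0,1,2,3,4,5,6,7}
step 6: x <- (min(x, y) - (-6 % -3)) {0,1,2,3,4,5,6,7}
step 7: w <- x                       {0,1,2,3,4,5,6,7}
step 8: y <- w                       {0,1,2,3,4,5,6,7}

Answer: 9 steps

w: 0,0,0,0,0,0,0,0
y: 0,0,0,0,0,0,0,0
x: 0,0,0,0,0,0,0,0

steps = 9; useful = 72; efficiency = 72/72 = 1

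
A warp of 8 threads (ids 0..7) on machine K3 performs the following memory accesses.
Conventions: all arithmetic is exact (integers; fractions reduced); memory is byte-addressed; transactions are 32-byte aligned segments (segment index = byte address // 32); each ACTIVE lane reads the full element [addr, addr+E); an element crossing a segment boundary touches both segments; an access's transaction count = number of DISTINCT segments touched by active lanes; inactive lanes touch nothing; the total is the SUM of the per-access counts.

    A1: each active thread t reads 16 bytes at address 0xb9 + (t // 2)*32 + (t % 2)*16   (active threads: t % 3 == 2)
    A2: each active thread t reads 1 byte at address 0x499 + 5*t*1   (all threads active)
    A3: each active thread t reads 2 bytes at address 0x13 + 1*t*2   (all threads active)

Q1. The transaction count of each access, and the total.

A1: 3 transactions
A2: 2 transactions
A3: 2 transactions

Answer: 3,2,2; total 7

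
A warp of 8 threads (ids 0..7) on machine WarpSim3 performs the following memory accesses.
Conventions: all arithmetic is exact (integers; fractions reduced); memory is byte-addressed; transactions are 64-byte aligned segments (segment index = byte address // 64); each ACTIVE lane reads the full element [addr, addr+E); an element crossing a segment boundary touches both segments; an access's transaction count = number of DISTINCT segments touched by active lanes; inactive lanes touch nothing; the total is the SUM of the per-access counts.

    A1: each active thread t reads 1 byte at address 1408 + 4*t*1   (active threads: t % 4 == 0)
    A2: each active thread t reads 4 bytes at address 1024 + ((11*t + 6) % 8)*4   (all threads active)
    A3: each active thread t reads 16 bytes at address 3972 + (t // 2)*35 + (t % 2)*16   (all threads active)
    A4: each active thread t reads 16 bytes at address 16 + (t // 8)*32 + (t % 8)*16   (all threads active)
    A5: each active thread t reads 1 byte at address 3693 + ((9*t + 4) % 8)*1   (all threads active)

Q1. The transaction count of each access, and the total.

A1: 1 transaction
A2: 1 transaction
A3: 3 transactions
A4: 3 transactions
A5: 1 transaction

Answer: 1,1,3,3,1; total 9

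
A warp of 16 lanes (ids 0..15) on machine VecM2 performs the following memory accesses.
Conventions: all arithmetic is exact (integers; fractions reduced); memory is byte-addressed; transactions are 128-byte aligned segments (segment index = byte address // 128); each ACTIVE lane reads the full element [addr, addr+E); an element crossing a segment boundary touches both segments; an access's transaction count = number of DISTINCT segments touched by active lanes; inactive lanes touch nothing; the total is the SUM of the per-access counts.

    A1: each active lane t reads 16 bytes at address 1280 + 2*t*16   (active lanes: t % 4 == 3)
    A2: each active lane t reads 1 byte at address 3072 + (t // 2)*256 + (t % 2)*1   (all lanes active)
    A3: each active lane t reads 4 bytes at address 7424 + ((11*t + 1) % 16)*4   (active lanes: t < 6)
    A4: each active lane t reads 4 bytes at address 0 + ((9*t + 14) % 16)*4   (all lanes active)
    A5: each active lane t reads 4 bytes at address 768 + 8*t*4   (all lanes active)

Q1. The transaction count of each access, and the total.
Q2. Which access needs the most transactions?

A1: 4 transactions
A2: 8 transactions
A3: 1 transaction
A4: 1 transaction
A5: 4 transactions

Answer: 4,8,1,1,4; total 18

Answer: A2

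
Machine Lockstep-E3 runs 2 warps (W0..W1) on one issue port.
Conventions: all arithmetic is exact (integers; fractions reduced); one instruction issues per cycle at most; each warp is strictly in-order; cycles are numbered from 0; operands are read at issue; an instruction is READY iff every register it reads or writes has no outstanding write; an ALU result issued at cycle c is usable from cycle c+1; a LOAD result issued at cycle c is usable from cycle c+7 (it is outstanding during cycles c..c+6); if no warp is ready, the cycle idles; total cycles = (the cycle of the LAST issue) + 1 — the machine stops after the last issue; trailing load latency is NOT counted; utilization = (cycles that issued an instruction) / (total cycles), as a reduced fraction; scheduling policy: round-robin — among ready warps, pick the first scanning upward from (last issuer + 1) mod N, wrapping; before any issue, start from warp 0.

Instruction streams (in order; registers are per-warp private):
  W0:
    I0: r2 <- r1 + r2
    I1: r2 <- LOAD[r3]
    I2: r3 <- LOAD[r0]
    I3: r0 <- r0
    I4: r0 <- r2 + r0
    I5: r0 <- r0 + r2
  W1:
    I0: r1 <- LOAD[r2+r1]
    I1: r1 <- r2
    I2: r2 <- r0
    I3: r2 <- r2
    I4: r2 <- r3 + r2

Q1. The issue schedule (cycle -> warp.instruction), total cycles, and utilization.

cycle 0: W0.I0
cycle 1: W1.I0
cycle 2: W0.I1
cycle 3: W0.I2
cycle 4: W0.I3
cycle 5: idle
cycle 6: idle
cycle 7: idle
cycle 8: W1.I1
cycle 9: W0.I4
cycle 10: W1.I2
cycle 11: W0.I5
cycle 12: W1.I3
cycle 13: W1.I4

Answer: 14 cycles, utilization 11/14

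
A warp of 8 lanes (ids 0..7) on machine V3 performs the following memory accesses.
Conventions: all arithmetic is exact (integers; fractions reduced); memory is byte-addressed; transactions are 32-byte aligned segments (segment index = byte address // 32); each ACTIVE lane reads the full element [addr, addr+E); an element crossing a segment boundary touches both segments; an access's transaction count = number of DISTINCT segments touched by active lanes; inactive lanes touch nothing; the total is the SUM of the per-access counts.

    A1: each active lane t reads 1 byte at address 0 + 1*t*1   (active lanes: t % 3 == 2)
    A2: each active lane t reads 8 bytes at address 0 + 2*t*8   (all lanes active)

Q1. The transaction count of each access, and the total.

A1: 1 transaction
A2: 4 transactions

Answer: 1,4; total 5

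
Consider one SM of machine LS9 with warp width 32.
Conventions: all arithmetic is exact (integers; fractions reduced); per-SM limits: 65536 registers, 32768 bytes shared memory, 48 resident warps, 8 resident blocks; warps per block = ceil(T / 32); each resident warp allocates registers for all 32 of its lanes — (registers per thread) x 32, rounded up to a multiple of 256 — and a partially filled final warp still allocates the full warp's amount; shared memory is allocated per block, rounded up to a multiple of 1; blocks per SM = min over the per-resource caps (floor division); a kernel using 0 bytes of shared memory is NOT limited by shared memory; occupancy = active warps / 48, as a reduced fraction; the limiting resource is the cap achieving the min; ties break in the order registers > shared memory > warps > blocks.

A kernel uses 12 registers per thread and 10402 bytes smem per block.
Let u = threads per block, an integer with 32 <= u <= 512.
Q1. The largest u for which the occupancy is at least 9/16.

Answer: u = 512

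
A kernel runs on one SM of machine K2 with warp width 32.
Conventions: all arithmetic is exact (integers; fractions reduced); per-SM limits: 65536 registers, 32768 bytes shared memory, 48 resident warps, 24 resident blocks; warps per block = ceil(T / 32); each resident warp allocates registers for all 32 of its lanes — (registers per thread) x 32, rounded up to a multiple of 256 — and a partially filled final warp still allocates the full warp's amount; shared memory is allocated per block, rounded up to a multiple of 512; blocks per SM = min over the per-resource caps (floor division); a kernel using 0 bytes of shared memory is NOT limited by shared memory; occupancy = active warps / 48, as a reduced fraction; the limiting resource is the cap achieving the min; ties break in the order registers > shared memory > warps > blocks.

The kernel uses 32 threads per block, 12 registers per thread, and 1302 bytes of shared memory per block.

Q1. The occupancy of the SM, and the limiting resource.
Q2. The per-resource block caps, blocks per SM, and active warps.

Answer: occupancy 7/16, limited by shared memory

registers: 128 blocks
shared memory: 21 blocks
warps: 48 blocks
blocks: 24 blocks

Answer: 21 blocks, 21 active warps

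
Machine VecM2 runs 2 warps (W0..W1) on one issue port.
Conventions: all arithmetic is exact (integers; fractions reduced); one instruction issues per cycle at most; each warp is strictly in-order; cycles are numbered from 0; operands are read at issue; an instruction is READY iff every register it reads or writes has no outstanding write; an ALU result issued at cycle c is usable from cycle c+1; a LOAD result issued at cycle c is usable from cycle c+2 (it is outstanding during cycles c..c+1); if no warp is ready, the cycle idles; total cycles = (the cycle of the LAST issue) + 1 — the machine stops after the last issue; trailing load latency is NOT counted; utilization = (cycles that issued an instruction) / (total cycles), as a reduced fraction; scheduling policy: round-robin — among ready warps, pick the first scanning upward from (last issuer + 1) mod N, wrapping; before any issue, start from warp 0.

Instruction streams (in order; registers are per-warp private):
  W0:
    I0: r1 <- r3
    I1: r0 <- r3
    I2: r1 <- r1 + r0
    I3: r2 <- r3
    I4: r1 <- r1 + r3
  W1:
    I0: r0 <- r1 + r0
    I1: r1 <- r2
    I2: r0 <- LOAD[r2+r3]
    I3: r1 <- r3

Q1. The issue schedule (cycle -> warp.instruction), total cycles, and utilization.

cycle 0: W0.I0
cycle 1: W1.I0
cycle 2: W0.I1
cycle 3: W1.I1
cycle 4: W0.I2
cycle 5: W1.I2
cycle 6: W0.I3
cycle 7: W1.I3
cycle 8: W0.I4

Answer: 9 cycles, utilization 1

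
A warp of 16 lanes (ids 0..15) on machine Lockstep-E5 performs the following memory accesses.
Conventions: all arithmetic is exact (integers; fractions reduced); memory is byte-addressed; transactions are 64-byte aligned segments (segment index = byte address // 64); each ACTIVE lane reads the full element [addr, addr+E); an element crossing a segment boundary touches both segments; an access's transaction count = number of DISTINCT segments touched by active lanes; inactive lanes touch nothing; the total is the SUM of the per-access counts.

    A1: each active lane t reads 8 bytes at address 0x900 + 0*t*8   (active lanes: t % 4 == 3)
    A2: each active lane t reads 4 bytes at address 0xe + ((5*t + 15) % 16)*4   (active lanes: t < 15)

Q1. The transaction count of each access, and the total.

A1: 1 transaction
A2: 2 transactions

Answer: 1,2; total 3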